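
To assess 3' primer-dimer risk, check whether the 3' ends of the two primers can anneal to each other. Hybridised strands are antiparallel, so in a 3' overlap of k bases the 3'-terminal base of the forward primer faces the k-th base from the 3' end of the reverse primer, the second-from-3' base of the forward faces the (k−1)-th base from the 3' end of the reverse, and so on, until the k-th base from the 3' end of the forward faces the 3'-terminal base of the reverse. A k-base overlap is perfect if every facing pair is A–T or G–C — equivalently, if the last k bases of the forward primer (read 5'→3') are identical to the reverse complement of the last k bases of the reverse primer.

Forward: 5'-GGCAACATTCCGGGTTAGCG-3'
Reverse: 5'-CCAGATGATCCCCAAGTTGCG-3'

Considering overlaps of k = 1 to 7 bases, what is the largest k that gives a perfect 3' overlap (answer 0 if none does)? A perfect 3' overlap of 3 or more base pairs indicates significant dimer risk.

Longest perfect overlap: 2 complementary base pairs; below the dimer-risk threshold (threshold 3).

Last 7 bases (5'→3') — forward …GTTAGCG, reverse …AGTTGCG.
Reverse complement of the reverse primer's last 7 bases: CGCAACT; its first k bases are the reverse complement of the reverse primer's last k bases, so a perfect k-base overlap needs the forward primer's last k bases to equal them.
Comparing (forward last k vs required): k=1: G vs C ✗; k=2: CG vs CG ✓; k=3: GCG vs CGC ✗; k=4: AGCG vs CGCA ✗; k=5: TAGCG vs CGCAA ✗; k=6: TTAGCG vs CGCAAC ✗; k=7: GTTAGCG vs CGCAACT ✗.
Only k = 2 is perfect, so the longest perfect 3' overlap is 2.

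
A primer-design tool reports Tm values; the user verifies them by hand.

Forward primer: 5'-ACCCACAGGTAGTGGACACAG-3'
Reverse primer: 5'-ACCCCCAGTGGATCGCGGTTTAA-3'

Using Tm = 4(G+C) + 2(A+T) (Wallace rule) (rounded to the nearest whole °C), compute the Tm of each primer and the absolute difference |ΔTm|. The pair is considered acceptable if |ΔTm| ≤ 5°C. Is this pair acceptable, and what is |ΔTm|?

Forward: A=7 T=2 G=6 C=6 → Tm = 2·9 + 4·12 = 66°C.
Reverse: A=5 T=5 G=6 C=7 → Tm = 2·10 + 4·13 = 72°C.
|ΔTm| = |66 − 72| = 6°C, > 5°C.

|ΔTm| = 6°C; the pair is not acceptable.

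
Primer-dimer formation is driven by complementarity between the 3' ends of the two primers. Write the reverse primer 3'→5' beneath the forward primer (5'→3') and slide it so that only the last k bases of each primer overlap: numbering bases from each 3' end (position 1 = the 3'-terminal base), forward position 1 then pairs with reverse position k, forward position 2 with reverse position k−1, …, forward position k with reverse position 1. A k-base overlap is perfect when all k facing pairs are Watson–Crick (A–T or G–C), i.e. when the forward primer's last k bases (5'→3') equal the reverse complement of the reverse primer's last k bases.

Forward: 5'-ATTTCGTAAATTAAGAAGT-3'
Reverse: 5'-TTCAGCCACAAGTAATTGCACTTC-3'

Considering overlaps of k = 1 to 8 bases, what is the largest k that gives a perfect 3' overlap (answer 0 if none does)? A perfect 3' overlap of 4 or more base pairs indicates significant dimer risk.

Last 8 bases (5'→3') — forward …TAAGAAGT, reverse …TGCACTTC.
Reverse complement of the reverse primer's last 8 bases: GAAGTGCA; its first k bases are the reverse complement of the reverse primer's last k bases, so a perfect k-base overlap needs the forward primer's last k bases to equal them.
Comparing (forward last k vs required): k=1: T vs G ✗; k=2: GT vs GA ✗; k=3: AGT vs GAA ✗; k=4: AAGT vs GAAG ✗; k=5: GAAGT vs GAAGT ✓; k=6: AGAAGT vs GAAGTG ✗; k=7: AAGAAGT vs GAAGTGC ✗; k=8: TAAGAAGT vs GAAGTGCA ✗.
Only k = 5 is perfect, so the longest perfect 3' overlap is 5.

Longest perfect overlap: 5 complementary base pairs; significant dimer risk (threshold 4).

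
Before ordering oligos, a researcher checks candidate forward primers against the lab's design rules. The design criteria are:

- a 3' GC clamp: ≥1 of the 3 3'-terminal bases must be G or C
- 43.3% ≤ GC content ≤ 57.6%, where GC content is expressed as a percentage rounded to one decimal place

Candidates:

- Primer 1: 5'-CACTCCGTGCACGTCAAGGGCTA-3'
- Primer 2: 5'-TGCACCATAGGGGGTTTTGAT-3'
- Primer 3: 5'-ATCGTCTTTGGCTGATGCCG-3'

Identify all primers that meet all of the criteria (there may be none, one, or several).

Primer 1 (23 nt, A=5 T=4 G=6 C=8): 3' end CTA has 1 G/C ✓; GC 14/23 = 60.9%, outside 43.3–57.6% ✗ — fails.
Primer 2 (21 nt, A=4 T=7 G=7 C=3): 3' end GAT has 1 G/C ✓; GC 10/21 = 47.6% ✓ — passes.
Primer 3 (20 nt, A=2 T=7 G=6 C=5): 3' end CCG has 3 G/C ✓; GC 11/20 = 55.0% ✓ — passes.

Primer 2 and Primer 3.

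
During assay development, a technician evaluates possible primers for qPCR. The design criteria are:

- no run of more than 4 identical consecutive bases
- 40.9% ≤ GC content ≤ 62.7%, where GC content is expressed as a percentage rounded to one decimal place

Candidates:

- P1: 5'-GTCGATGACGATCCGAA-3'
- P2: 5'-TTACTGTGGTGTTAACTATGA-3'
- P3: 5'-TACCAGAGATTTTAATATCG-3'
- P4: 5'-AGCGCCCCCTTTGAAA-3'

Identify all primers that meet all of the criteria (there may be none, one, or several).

P1 only.

P1 (17 nt, A=5 T=3 G=5 C=4): longest run = 2 ✓; GC 9/17 = 52.9% ✓ — passes.
P2 (21 nt, A=5 T=9 G=5 C=2): longest run = 2 ✓; GC 7/21 = 33.3%, outside 40.9–62.7% ✗ — fails.
P3 (20 nt, A=7 T=7 G=3 C=3): longest run = 4 ✓; GC 6/20 = 30.0%, outside 40.9–62.7% ✗ — fails.
P4 (16 nt, A=4 T=3 G=3 C=6): longest run = 5, exceeds 4 ✗; GC 9/16 = 56.3% ✓ — fails.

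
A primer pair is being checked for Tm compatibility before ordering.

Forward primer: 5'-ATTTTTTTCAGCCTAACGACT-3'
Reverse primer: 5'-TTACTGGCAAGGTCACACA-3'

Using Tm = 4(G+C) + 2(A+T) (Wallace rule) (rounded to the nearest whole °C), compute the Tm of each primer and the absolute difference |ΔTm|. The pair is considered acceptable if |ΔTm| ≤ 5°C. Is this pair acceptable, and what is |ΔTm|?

|ΔTm| = 0°C; the pair is acceptable.

Forward: A=5 T=9 G=2 C=5 → Tm = 2·14 + 4·7 = 56°C.
Reverse: A=6 T=4 G=4 C=5 → Tm = 2·10 + 4·9 = 56°C.
|ΔTm| = |56 − 56| = 0°C, ≤ 5°C.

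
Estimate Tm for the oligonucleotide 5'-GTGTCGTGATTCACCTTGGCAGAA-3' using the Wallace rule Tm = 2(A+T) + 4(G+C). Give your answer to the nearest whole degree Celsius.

72°C

Base counts: A=5, T=7, G=7, C=5 (length 24).
Tm = 2·(5+7) + 4·(7+5) = 2·12 + 4·12 = 24 + 48 = 72°C.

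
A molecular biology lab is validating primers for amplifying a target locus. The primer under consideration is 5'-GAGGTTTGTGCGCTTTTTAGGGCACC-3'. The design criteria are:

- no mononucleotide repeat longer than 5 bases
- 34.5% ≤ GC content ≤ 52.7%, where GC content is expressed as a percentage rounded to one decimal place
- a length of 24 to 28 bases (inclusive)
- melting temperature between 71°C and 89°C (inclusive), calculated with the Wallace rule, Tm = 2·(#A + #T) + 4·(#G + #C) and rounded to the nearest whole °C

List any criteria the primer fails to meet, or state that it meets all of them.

Base counts: A=3, T=9, G=9, C=5 (length 26).
homopolymer run: longest run = 5 ✓
GC content: GC 14/26 = 53.8%, outside 34.5–52.7% ✗
length: length 26 ✓
Tm: Tm = 2·12 + 4·14 = 80°C ✓

Fails: GC content.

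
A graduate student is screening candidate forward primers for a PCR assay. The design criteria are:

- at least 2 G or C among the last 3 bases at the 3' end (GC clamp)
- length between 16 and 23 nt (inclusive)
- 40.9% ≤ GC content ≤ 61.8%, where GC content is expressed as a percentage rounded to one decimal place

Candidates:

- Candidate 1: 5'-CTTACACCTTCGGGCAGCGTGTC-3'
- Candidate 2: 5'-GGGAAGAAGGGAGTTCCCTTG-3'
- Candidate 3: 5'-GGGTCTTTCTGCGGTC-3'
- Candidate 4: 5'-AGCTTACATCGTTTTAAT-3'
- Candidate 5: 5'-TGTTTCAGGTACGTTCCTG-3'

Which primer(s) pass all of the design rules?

Candidate 1 (23 nt, A=3 T=6 G=6 C=8): 3' end GTC has 2 G/C ✓; length 23 ✓; GC 14/23 = 60.9% ✓ — passes.
Candidate 2 (21 nt, A=5 T=4 G=9 C=3): 3' end TTG has 1 G/C, need ≥2 ✗; length 21 ✓; GC 12/21 = 57.1% ✓ — fails.
Candidate 3 (16 nt, A=0 T=6 G=6 C=4): 3' end GTC has 2 G/C ✓; length 16 ✓; GC 10/16 = 62.5%, outside 40.9–61.8% ✗ — fails.
Candidate 4 (18 nt, A=5 T=8 G=2 C=3): 3' end AAT has 0 G/C, need ≥2 ✗; length 18 ✓; GC 5/18 = 27.8%, outside 40.9–61.8% ✗ — fails.
Candidate 5 (19 nt, A=2 T=8 G=5 C=4): 3' end CTG has 2 G/C ✓; length 19 ✓; GC 9/19 = 47.4% ✓ — passes.

Candidate 1 and Candidate 5.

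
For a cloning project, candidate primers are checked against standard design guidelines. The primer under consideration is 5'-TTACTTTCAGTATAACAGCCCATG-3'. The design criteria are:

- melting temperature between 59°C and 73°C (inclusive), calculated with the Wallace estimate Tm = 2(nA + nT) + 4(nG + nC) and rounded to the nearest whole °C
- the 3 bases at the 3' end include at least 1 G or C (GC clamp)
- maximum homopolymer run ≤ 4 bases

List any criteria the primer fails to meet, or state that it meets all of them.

Base counts: A=7, T=8, G=3, C=6 (length 24).
Tm: Tm = 2·15 + 4·9 = 66°C ✓
GC clamp: 3' end ATG has 1 G/C ✓
homopolymer run: longest run = 3 ✓

Meets all criteria.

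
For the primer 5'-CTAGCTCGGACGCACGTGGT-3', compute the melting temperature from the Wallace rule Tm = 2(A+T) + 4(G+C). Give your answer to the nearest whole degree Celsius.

66°C

Base counts: A=3, T=4, G=7, C=6 (length 20).
Tm = 2·(3+4) + 4·(7+6) = 2·7 + 4·13 = 14 + 52 = 66°C.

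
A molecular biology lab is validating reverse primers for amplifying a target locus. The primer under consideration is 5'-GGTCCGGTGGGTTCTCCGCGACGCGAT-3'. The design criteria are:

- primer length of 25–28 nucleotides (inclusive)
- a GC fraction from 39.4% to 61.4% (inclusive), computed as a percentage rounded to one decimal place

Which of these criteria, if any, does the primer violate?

Base counts: A=2, T=6, G=11, C=8 (length 27).
length: length 27 ✓
GC content: GC 19/27 = 70.4%, outside 39.4–61.4% ✗

Fails: GC content.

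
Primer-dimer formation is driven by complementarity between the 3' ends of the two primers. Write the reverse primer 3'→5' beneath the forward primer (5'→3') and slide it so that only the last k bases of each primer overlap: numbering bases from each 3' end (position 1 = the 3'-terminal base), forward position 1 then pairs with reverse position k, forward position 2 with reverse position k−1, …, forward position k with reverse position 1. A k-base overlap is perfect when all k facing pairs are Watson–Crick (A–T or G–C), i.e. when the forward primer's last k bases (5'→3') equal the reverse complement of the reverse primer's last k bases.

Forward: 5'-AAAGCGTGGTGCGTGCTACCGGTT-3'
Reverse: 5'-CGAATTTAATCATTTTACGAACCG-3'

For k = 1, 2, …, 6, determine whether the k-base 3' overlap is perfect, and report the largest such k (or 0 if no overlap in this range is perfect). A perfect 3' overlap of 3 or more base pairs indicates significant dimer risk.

Last 6 bases (5'→3') — forward …CCGGTT, reverse …GAACCG.
Reverse complement of the reverse primer's last 6 bases: CGGTTC; its first k bases are the reverse complement of the reverse primer's last k bases, so a perfect k-base overlap needs the forward primer's last k bases to equal them.
Comparing (forward last k vs required): k=1: T vs C ✗; k=2: TT vs CG ✗; k=3: GTT vs CGG ✗; k=4: GGTT vs CGGT ✗; k=5: CGGTT vs CGGTT ✓; k=6: CCGGTT vs CGGTTC ✗.
Only k = 5 is perfect, so the longest perfect 3' overlap is 5.

Longest perfect overlap: 5 complementary base pairs; significant dimer risk (threshold 3).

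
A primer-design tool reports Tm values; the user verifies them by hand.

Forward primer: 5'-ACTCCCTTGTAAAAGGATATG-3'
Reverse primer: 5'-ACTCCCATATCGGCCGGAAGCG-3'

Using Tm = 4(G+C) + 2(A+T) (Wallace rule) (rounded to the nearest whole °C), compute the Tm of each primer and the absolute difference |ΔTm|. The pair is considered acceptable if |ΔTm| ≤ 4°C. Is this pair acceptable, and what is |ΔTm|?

|ΔTm| = 14°C; the pair is not acceptable.

Forward: A=7 T=6 G=4 C=4 → Tm = 2·13 + 4·8 = 58°C.
Reverse: A=5 T=3 G=6 C=8 → Tm = 2·8 + 4·14 = 72°C.
|ΔTm| = |58 − 72| = 14°C, > 4°C.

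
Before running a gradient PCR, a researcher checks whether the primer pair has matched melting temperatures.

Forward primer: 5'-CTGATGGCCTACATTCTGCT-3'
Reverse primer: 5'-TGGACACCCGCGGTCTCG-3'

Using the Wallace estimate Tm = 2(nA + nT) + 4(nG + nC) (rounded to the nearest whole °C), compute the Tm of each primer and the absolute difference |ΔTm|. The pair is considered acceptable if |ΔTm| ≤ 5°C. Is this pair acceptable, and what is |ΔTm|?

Forward: A=3 T=7 G=4 C=6 → Tm = 2·10 + 4·10 = 60°C.
Reverse: A=2 T=3 G=6 C=7 → Tm = 2·5 + 4·13 = 62°C.
|ΔTm| = |60 − 62| = 2°C, ≤ 5°C.

|ΔTm| = 2°C; the pair is acceptable.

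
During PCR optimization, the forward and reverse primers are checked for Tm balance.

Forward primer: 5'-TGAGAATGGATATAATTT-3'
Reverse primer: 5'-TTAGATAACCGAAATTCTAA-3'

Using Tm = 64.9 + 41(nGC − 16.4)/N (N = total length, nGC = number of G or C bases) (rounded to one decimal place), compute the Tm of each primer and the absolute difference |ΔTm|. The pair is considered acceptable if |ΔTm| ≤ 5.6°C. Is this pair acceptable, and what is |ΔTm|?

Forward: G+C = 4, N = 18 → Tm = 64.9 + 41·(4 − 16.4)/18 = 36.7°C.
Reverse: G+C = 5, N = 20 → Tm = 64.9 + 41·(5 − 16.4)/20 = 41.5°C.
|ΔTm| = |36.7 − 41.5| = 4.8°C, ≤ 5.6°C.

|ΔTm| = 4.8°C; the pair is acceptable.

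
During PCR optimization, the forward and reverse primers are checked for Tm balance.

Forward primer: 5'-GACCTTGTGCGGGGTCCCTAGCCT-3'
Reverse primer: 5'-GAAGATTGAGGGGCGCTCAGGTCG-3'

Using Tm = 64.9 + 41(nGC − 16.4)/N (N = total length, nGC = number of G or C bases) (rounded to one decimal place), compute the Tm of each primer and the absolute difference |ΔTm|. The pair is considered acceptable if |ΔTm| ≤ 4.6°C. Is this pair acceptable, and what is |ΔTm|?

|ΔTm| = 1.7°C; the pair is acceptable.

Forward: G+C = 16, N = 24 → Tm = 64.9 + 41·(16 − 16.4)/24 = 64.2°C.
Reverse: G+C = 15, N = 24 → Tm = 64.9 + 41·(15 − 16.4)/24 = 62.5°C.
|ΔTm| = |64.2 − 62.5| = 1.7°C, ≤ 4.6°C.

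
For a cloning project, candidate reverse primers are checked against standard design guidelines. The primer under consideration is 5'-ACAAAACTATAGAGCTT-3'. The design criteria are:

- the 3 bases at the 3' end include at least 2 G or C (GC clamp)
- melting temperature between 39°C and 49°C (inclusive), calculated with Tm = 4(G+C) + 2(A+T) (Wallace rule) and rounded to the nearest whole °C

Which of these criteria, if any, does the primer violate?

Base counts: A=8, T=4, G=2, C=3 (length 17).
GC clamp: 3' end CTT has 1 G/C, need ≥2 ✗
Tm: Tm = 2·12 + 4·5 = 44°C ✓

Fails: GC clamp.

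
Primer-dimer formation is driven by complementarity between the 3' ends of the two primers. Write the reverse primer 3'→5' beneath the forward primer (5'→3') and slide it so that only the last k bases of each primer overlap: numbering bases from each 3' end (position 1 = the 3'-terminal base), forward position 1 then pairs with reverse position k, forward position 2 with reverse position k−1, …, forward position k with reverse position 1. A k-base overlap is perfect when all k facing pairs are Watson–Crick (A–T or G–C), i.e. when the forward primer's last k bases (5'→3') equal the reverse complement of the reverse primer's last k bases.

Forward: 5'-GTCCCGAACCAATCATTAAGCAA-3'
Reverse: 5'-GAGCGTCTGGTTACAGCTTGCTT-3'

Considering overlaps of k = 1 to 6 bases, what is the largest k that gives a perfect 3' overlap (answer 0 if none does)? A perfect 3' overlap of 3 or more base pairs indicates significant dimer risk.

Last 6 bases (5'→3') — forward …AAGCAA, reverse …TTGCTT.
Reverse complement of the reverse primer's last 6 bases: AAGCAA; its first k bases are the reverse complement of the reverse primer's last k bases, so a perfect k-base overlap needs the forward primer's last k bases to equal them.
Comparing (forward last k vs required): k=1: A vs A ✓; k=2: AA vs AA ✓; k=3: CAA vs AAG ✗; k=4: GCAA vs AAGC ✗; k=5: AGCAA vs AAGCA ✗; k=6: AAGCAA vs AAGCAA ✓.
Perfect overlaps at k = 1, 2, 6; the largest is 6.

Longest perfect overlap: 6 complementary base pairs; significant dimer risk (threshold 3).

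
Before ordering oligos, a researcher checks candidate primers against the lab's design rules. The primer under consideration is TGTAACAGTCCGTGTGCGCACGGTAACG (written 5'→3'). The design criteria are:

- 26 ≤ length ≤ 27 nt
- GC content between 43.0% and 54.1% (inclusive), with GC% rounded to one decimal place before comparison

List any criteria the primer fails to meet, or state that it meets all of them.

Fails: length, GC content.

Base counts: A=6, T=6, G=9, C=7 (length 28).
length: length 28, outside 26–27 ✗
GC content: GC 16/28 = 57.1%, outside 43.0–54.1% ✗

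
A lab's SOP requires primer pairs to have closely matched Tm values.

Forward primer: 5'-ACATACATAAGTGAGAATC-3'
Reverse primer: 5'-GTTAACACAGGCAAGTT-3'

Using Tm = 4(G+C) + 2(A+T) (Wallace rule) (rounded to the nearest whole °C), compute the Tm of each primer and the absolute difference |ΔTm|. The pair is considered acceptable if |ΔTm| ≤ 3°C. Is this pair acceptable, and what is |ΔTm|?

|ΔTm| = 2°C; the pair is acceptable.

Forward: A=9 T=4 G=3 C=3 → Tm = 2·13 + 4·6 = 50°C.
Reverse: A=6 T=4 G=4 C=3 → Tm = 2·10 + 4·7 = 48°C.
|ΔTm| = |50 − 48| = 2°C, ≤ 3°C.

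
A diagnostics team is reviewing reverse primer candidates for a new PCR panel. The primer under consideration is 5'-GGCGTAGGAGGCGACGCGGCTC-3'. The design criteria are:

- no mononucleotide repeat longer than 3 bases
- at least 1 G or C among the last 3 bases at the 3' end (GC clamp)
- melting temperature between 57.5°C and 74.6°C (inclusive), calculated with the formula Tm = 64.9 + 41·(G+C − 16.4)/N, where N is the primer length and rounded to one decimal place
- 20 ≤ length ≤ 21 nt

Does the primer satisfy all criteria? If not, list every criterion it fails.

Fails: length.

Base counts: A=3, T=2, G=11, C=6 (length 22).
homopolymer run: longest run = 2 ✓
GC clamp: 3' end CTC has 2 G/C ✓
Tm: Tm = 64.9 + 41·(17 − 16.4)/22 = 66.0°C ✓
length: length 22, outside 20–21 ✗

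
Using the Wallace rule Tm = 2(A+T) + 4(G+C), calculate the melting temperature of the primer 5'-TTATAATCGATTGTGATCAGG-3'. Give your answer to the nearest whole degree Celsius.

56°C

Base counts: A=6, T=8, G=5, C=2 (length 21).
Tm = 2·(6+8) + 4·(5+2) = 2·14 + 4·7 = 28 + 28 = 56°C.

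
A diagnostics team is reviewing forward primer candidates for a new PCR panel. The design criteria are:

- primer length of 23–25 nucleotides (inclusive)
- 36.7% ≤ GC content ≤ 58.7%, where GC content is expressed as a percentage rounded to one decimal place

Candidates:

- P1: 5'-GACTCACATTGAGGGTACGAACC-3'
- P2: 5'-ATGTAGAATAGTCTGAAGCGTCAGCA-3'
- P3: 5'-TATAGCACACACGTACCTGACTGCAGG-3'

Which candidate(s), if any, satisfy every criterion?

P1 (23 nt, A=7 T=4 G=6 C=6): length 23 ✓; GC 12/23 = 52.2% ✓ — passes.
P2 (26 nt, A=9 T=6 G=7 C=4): length 26, outside 23–25 ✗; GC 11/26 = 42.3% ✓ — fails.
P3 (27 nt, A=8 T=5 G=6 C=8): length 27, outside 23–25 ✗; GC 14/27 = 51.9% ✓ — fails.

P1 only.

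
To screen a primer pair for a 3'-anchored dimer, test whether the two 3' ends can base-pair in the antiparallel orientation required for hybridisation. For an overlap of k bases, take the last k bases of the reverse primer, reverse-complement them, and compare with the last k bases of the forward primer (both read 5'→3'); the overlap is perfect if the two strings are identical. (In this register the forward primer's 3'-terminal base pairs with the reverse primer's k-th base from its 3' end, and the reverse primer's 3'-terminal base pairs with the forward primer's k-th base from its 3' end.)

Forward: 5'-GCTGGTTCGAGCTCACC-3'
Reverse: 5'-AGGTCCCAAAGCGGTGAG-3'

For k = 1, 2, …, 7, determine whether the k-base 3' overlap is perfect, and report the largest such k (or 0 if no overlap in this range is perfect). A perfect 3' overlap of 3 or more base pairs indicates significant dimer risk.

Last 7 bases (5'→3') — forward …GCTCACC, reverse …CGGTGAG.
Reverse complement of the reverse primer's last 7 bases: CTCACCG; its first k bases are the reverse complement of the reverse primer's last k bases, so a perfect k-base overlap needs the forward primer's last k bases to equal them.
Comparing (forward last k vs required): k=1: C vs C ✓; k=2: CC vs CT ✗; k=3: ACC vs CTC ✗; k=4: CACC vs CTCA ✗; k=5: TCACC vs CTCAC ✗; k=6: CTCACC vs CTCACC ✓; k=7: GCTCACC vs CTCACCG ✗.
Perfect overlaps at k = 1, 6; the largest is 6.

Longest perfect overlap: 6 complementary base pairs; significant dimer risk (threshold 3).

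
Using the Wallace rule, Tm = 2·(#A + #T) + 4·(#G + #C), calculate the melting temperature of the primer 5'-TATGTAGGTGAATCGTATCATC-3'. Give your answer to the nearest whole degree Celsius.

Base counts: A=6, T=8, G=5, C=3 (length 22).
Tm = 2·(6+8) + 4·(5+3) = 2·14 + 4·8 = 28 + 32 = 60°C.

60°C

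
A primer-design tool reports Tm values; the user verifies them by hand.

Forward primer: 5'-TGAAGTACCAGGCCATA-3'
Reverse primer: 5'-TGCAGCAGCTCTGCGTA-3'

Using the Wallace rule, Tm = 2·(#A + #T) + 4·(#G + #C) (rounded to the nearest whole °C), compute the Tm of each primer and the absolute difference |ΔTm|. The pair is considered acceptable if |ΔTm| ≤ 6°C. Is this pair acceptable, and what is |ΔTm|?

|ΔTm| = 4°C; the pair is acceptable.

Forward: A=6 T=3 G=4 C=4 → Tm = 2·9 + 4·8 = 50°C.
Reverse: A=3 T=4 G=5 C=5 → Tm = 2·7 + 4·10 = 54°C.
|ΔTm| = |50 − 54| = 4°C, ≤ 6°C.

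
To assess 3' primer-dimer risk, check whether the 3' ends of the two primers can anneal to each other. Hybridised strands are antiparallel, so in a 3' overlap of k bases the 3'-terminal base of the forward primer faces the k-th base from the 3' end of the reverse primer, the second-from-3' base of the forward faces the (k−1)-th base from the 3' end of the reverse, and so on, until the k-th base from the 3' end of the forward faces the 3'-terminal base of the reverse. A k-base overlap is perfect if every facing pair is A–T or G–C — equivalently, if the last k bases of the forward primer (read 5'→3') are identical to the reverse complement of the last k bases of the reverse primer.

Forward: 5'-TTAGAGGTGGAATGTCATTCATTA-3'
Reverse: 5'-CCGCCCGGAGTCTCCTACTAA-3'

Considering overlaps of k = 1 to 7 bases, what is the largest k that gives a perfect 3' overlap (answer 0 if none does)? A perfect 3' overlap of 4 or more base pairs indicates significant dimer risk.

Longest perfect overlap: 3 complementary base pairs; below the dimer-risk threshold (threshold 4).

Last 7 bases (5'→3') — forward …TTCATTA, reverse …CTACTAA.
Reverse complement of the reverse primer's last 7 bases: TTAGTAG; its first k bases are the reverse complement of the reverse primer's last k bases, so a perfect k-base overlap needs the forward primer's last k bases to equal them.
Comparing (forward last k vs required): k=1: A vs T ✗; k=2: TA vs TT ✗; k=3: TTA vs TTA ✓; k=4: ATTA vs TTAG ✗; k=5: CATTA vs TTAGT ✗; k=6: TCATTA vs TTAGTA ✗; k=7: TTCATTA vs TTAGTAG ✗.
Only k = 3 is perfect, so the longest perfect 3' overlap is 3.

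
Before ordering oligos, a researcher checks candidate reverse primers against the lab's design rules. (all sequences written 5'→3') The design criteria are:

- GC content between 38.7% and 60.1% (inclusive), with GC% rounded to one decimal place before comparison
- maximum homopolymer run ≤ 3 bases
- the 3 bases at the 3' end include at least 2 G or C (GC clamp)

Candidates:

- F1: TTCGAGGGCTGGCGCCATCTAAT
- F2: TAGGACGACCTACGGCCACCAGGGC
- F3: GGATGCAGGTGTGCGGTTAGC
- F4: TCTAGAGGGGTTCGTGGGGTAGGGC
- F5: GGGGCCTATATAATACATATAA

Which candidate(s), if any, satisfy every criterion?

F1 (23 nt, A=4 T=6 G=7 C=6): GC 13/23 = 56.5% ✓; longest run = 3 ✓; 3' end AAT has 0 G/C, need ≥2 ✗ — fails.
F2 (25 nt, A=6 T=2 G=8 C=9): GC 17/25 = 68.0%, outside 38.7–60.1% ✗; longest run = 3 ✓; 3' end GGC has 3 G/C ✓ — fails.
F3 (21 nt, A=3 T=5 G=10 C=3): GC 13/21 = 61.9%, outside 38.7–60.1% ✗; longest run = 2 ✓; 3' end AGC has 2 G/C ✓ — fails.
F4 (25 nt, A=3 T=6 G=13 C=3): GC 16/25 = 64.0%, outside 38.7–60.1% ✗; longest run = 4, exceeds 3 ✗; 3' end GGC has 3 G/C ✓ — fails.
F5 (22 nt, A=9 T=6 G=4 C=3): GC 7/22 = 31.8%, outside 38.7–60.1% ✗; longest run = 4, exceeds 3 ✗; 3' end TAA has 0 G/C, need ≥2 ✗ — fails.

None of the candidates satisfy all criteria.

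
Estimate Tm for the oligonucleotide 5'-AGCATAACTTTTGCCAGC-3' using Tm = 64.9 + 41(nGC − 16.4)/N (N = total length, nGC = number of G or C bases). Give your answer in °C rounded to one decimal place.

45.8°C

Base counts: A=5, T=5, G=3, C=5; G+C = 8, N = 18.
Tm = 64.9 + 41·(8 − 16.4)/18 = 64.9 + -344.40/18 = 45.8°C.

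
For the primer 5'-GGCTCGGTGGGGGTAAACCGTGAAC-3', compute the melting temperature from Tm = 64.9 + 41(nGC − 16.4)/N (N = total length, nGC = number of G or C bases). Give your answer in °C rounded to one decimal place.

Base counts: A=5, T=4, G=11, C=5; G+C = 16, N = 25.
Tm = 64.9 + 41·(16 − 16.4)/25 = 64.9 + -16.40/25 = 64.2°C.

64.2°C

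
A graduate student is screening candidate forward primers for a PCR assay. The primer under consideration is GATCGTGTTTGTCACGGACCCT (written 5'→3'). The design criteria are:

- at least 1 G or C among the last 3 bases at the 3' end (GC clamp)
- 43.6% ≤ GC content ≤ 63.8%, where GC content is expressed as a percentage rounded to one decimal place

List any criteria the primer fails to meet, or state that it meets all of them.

Base counts: A=3, T=7, G=6, C=6 (length 22).
GC clamp: 3' end CCT has 2 G/C ✓
GC content: GC 12/22 = 54.5% ✓

Meets all criteria.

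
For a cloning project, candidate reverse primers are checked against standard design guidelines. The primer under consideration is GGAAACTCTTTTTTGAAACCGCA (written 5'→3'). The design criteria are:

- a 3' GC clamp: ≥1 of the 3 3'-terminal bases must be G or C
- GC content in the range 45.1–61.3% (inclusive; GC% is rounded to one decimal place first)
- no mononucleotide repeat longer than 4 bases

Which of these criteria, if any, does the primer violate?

Fails: GC content, homopolymer run.

Base counts: A=7, T=7, G=4, C=5 (length 23).
GC clamp: 3' end GCA has 2 G/C ✓
GC content: GC 9/23 = 39.1%, outside 45.1–61.3% ✗
homopolymer run: longest run = 6, exceeds 4 ✗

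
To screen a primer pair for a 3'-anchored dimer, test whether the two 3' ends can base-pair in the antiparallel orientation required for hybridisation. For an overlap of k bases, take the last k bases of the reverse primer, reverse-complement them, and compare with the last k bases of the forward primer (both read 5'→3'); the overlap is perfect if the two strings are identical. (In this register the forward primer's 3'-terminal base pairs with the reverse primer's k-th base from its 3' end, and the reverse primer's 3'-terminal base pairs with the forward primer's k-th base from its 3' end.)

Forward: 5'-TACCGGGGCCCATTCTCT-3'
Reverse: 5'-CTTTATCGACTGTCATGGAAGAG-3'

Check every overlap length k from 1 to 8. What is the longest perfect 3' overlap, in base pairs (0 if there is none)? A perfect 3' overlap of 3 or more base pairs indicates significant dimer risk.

Longest perfect overlap: 4 complementary base pairs; significant dimer risk (threshold 3).

Last 8 bases (5'→3') — forward …CATTCTCT, reverse …TGGAAGAG.
Reverse complement of the reverse primer's last 8 bases: CTCTTCCA; its first k bases are the reverse complement of the reverse primer's last k bases, so a perfect k-base overlap needs the forward primer's last k bases to equal them.
Comparing (forward last k vs required): k=1: T vs C ✗; k=2: CT vs CT ✓; k=3: TCT vs CTC ✗; k=4: CTCT vs CTCT ✓; k=5: TCTCT vs CTCTT ✗; k=6: TTCTCT vs CTCTTC ✗; k=7: ATTCTCT vs CTCTTCC ✗; k=8: CATTCTCT vs CTCTTCCA ✗.
Perfect overlaps at k = 2, 4; the largest is 4.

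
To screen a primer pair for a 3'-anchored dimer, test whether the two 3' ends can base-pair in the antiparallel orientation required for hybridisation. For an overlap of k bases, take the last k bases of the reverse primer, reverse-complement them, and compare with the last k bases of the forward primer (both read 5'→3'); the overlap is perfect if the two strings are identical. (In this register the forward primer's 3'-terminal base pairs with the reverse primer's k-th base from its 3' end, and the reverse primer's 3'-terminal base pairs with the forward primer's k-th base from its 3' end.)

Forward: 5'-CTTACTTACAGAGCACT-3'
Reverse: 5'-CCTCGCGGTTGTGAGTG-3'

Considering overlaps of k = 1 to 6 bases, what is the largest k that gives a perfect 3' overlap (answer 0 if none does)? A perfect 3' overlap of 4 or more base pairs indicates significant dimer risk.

Last 6 bases (5'→3') — forward …AGCACT, reverse …TGAGTG.
Reverse complement of the reverse primer's last 6 bases: CACTCA; its first k bases are the reverse complement of the reverse primer's last k bases, so a perfect k-base overlap needs the forward primer's last k bases to equal them.
Comparing (forward last k vs required): k=1: T vs C ✗; k=2: CT vs CA ✗; k=3: ACT vs CAC ✗; k=4: CACT vs CACT ✓; k=5: GCACT vs CACTC ✗; k=6: AGCACT vs CACTCA ✗.
Only k = 4 is perfect, so the longest perfect 3' overlap is 4.

Longest perfect overlap: 4 complementary base pairs; significant dimer risk (threshold 4).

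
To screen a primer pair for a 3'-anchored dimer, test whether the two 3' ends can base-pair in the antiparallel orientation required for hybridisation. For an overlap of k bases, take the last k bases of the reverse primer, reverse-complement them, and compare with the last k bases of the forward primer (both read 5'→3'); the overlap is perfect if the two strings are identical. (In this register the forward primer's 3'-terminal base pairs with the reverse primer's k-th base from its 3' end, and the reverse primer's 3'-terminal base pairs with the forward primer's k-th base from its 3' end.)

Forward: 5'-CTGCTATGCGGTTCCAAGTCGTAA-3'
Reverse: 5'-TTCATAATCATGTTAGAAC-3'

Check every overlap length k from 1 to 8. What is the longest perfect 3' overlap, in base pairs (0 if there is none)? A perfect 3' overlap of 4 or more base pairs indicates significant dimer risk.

Longest perfect overlap: 0 complementary base pairs; below the dimer-risk threshold (threshold 4).

Last 8 bases (5'→3') — forward …AGTCGTAA, reverse …GTTAGAAC.
Reverse complement of the reverse primer's last 8 bases: GTTCTAAC; its first k bases are the reverse complement of the reverse primer's last k bases, so a perfect k-base overlap needs the forward primer's last k bases to equal them.
Comparing (forward last k vs required): k=1: A vs G ✗; k=2: AA vs GT ✗; k=3: TAA vs GTT ✗; k=4: GTAA vs GTTC ✗; k=5: CGTAA vs GTTCT ✗; k=6: TCGTAA vs GTTCTA ✗; k=7: GTCGTAA vs GTTCTAA ✗; k=8: AGTCGTAA vs GTTCTAAC ✗.
No overlap length from 1 to 8 is perfect, so the longest perfect 3' overlap is 0.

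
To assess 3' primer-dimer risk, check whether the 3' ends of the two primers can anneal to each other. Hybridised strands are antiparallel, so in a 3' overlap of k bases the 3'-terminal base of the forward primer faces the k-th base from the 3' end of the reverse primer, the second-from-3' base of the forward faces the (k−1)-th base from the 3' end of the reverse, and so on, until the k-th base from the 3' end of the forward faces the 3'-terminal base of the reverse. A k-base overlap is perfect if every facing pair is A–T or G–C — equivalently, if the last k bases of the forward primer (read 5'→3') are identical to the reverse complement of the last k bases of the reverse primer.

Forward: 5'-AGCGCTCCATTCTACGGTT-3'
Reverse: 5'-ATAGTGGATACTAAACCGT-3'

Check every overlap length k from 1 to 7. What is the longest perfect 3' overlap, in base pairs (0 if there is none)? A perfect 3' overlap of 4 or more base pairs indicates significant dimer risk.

Longest perfect overlap: 6 complementary base pairs; significant dimer risk (threshold 4).

Last 7 bases (5'→3') — forward …TACGGTT, reverse …AAACCGT.
Reverse complement of the reverse primer's last 7 bases: ACGGTTT; its first k bases are the reverse complement of the reverse primer's last k bases, so a perfect k-base overlap needs the forward primer's last k bases to equal them.
Comparing (forward last k vs required): k=1: T vs A ✗; k=2: TT vs AC ✗; k=3: GTT vs ACG ✗; k=4: GGTT vs ACGG ✗; k=5: CGGTT vs ACGGT ✗; k=6: ACGGTT vs ACGGTT ✓; k=7: TACGGTT vs ACGGTTT ✗.
Only k = 6 is perfect, so the longest perfect 3' overlap is 6.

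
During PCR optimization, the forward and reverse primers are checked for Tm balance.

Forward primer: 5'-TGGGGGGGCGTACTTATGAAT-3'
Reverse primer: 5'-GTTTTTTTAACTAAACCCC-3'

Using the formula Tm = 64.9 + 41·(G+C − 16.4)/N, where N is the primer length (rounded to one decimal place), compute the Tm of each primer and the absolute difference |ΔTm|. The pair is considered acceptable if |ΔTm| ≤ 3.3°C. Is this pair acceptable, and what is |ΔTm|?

|ΔTm| = 11.9°C; the pair is not acceptable.

Forward: G+C = 11, N = 21 → Tm = 64.9 + 41·(11 − 16.4)/21 = 54.4°C.
Reverse: G+C = 6, N = 19 → Tm = 64.9 + 41·(6 − 16.4)/19 = 42.5°C.
|ΔTm| = |54.4 − 42.5| = 11.9°C, > 3.3°C.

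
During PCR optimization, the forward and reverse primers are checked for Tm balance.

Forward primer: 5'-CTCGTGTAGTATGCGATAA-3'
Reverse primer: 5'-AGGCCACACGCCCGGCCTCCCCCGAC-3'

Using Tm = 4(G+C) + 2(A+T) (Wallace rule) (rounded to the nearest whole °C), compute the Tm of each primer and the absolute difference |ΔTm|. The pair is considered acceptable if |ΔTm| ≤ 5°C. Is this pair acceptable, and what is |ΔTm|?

|ΔTm| = 40°C; the pair is not acceptable.

Forward: A=5 T=6 G=5 C=3 → Tm = 2·11 + 4·8 = 54°C.
Reverse: A=4 T=1 G=6 C=15 → Tm = 2·5 + 4·21 = 94°C.
|ΔTm| = |54 − 94| = 40°C, > 5°C.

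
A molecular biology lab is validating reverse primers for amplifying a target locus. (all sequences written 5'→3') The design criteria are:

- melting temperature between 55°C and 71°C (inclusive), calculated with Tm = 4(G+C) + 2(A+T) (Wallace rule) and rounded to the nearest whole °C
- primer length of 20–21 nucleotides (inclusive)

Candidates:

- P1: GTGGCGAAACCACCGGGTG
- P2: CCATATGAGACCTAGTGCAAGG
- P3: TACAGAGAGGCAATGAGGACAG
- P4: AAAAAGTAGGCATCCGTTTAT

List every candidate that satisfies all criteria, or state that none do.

P1 (19 nt, A=4 T=2 G=8 C=5): Tm = 2·6 + 4·13 = 64°C ✓; length 19, outside 20–21 ✗ — fails.
P2 (22 nt, A=7 T=4 G=6 C=5): Tm = 2·11 + 4·11 = 66°C ✓; length 22, outside 20–21 ✗ — fails.
P3 (22 nt, A=9 T=2 G=8 C=3): Tm = 2·11 + 4·11 = 66°C ✓; length 22, outside 20–21 ✗ — fails.
P4 (21 nt, A=8 T=6 G=4 C=3): Tm = 2·14 + 4·7 = 56°C ✓; length 21 ✓ — passes.

P4 only.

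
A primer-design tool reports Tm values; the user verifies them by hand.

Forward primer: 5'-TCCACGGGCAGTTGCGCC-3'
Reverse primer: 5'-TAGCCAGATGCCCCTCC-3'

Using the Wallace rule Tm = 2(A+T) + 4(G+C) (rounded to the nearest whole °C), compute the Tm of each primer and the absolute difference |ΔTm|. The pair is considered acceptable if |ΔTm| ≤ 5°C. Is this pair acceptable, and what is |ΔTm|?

Forward: A=2 T=3 G=6 C=7 → Tm = 2·5 + 4·13 = 62°C.
Reverse: A=3 T=3 G=3 C=8 → Tm = 2·6 + 4·11 = 56°C.
|ΔTm| = |62 − 56| = 6°C, > 5°C.

|ΔTm| = 6°C; the pair is not acceptable.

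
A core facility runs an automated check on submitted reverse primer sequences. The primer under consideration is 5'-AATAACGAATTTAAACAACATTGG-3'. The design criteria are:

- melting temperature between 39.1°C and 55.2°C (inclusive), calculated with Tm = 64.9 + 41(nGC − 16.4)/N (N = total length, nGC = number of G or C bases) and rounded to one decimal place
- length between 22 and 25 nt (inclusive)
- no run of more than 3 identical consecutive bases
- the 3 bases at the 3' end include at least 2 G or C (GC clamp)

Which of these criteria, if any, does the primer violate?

Base counts: A=12, T=6, G=3, C=3 (length 24).
Tm: Tm = 64.9 + 41·(6 − 16.4)/24 = 47.1°C ✓
length: length 24 ✓
homopolymer run: longest run = 3 ✓
GC clamp: 3' end TGG has 2 G/C ✓

Meets all criteria.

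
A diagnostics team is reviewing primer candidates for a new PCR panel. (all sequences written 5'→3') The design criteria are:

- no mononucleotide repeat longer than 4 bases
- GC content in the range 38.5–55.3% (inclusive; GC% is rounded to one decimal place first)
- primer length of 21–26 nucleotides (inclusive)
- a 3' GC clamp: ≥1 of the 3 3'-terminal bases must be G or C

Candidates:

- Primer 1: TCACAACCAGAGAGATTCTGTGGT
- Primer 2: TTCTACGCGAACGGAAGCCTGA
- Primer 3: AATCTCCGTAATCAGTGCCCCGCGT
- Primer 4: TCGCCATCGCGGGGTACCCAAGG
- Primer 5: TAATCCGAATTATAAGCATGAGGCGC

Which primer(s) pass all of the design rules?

Primer 1, Primer 2 and Primer 5.

Primer 1 (24 nt, A=7 T=6 G=6 C=5): longest run = 2 ✓; GC 11/24 = 45.8% ✓; length 24 ✓; 3' end GGT has 2 G/C ✓ — passes.
Primer 2 (22 nt, A=6 T=4 G=6 C=6): longest run = 2 ✓; GC 12/22 = 54.5% ✓; length 22 ✓; 3' end TGA has 1 G/C ✓ — passes.
Primer 3 (25 nt, A=5 T=6 G=5 C=9): longest run = 4 ✓; GC 14/25 = 56.0%, outside 38.5–55.3% ✗; length 25 ✓; 3' end CGT has 2 G/C ✓ — fails.
Primer 4 (23 nt, A=4 T=3 G=8 C=8): longest run = 4 ✓; GC 16/23 = 69.6%, outside 38.5–55.3% ✗; length 23 ✓; 3' end AGG has 2 G/C ✓ — fails.
Primer 5 (26 nt, A=9 T=6 G=6 C=5): longest run = 2 ✓; GC 11/26 = 42.3% ✓; length 26 ✓; 3' end CGC has 3 G/C ✓ — passes.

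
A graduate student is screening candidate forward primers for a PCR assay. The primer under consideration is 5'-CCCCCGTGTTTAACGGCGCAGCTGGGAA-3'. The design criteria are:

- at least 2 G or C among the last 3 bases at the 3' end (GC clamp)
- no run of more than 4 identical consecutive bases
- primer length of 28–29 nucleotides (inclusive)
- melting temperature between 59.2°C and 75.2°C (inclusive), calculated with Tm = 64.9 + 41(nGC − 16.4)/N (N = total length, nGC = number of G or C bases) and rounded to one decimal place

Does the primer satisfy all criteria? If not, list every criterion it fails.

Base counts: A=5, T=5, G=9, C=9 (length 28).
GC clamp: 3' end GAA has 1 G/C, need ≥2 ✗
homopolymer run: longest run = 5, exceeds 4 ✗
length: length 28 ✓
Tm: Tm = 64.9 + 41·(18 − 16.4)/28 = 67.2°C ✓

Fails: GC clamp, homopolymer run.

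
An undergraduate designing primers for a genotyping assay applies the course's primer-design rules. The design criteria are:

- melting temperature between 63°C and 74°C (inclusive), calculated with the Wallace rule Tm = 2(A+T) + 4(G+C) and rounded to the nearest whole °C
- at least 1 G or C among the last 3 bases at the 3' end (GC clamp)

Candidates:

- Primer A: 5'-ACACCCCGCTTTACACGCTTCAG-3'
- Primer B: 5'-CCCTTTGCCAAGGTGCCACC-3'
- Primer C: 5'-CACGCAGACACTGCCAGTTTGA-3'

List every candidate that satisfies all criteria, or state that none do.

Primer A (23 nt, A=5 T=5 G=3 C=10): Tm = 2·10 + 4·13 = 72°C ✓; 3' end CAG has 2 G/C ✓ — passes.
Primer B (20 nt, A=3 T=4 G=4 C=9): Tm = 2·7 + 4·13 = 66°C ✓; 3' end ACC has 2 G/C ✓ — passes.
Primer C (22 nt, A=6 T=4 G=5 C=7): Tm = 2·10 + 4·12 = 68°C ✓; 3' end TGA has 1 G/C ✓ — passes.

Primer A, Primer B and Primer C.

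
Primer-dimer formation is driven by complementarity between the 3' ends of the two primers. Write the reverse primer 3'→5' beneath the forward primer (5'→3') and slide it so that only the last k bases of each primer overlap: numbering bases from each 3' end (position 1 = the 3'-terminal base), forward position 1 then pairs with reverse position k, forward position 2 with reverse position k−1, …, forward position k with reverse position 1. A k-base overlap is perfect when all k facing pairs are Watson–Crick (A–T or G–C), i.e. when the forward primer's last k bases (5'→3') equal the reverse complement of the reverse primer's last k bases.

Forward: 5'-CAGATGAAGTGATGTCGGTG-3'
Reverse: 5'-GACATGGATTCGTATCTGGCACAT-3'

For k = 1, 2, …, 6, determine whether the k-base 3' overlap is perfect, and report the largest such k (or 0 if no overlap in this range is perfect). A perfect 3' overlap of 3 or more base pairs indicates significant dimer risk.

Last 6 bases (5'→3') — forward …TCGGTG, reverse …GCACAT.
Reverse complement of the reverse primer's last 6 bases: ATGTGC; its first k bases are the reverse complement of the reverse primer's last k bases, so a perfect k-base overlap needs the forward primer's last k bases to equal them.
Comparing (forward last k vs required): k=1: G vs A ✗; k=2: TG vs AT ✗; k=3: GTG vs ATG ✗; k=4: GGTG vs ATGT ✗; k=5: CGGTG vs ATGTG ✗; k=6: TCGGTG vs ATGTGC ✗.
No overlap length from 1 to 6 is perfect, so the longest perfect 3' overlap is 0.

Longest perfect overlap: 0 complementary base pairs; below the dimer-risk threshold (threshold 3).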